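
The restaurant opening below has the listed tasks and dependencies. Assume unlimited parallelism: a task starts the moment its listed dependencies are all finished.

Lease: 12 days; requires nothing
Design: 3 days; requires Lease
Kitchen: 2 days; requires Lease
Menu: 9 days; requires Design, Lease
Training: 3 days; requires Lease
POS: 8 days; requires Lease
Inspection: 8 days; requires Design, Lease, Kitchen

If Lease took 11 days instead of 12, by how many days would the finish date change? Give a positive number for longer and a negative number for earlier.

-1

Baseline: Lease→Design→Menu = 12+3+9 = 24 → 24 days.
Since Lease is critical, the -1 change carries straight to that chain (now 23 days).
The critical path is still Lease→Design→Menu; finish is now 23 days.
Change in finish: 23 − 24 = -1 days.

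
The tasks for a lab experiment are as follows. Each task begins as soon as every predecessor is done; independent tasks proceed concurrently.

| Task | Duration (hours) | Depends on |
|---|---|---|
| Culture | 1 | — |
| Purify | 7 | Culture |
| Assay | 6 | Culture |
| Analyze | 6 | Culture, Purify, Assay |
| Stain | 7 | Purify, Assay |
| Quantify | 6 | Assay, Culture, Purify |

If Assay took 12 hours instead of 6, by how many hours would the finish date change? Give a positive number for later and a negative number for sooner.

As given, the longest chain is Culture→Purify→Stain = 1+7+7 = 15, so the finish is 15 hours.
Assay has 1 hour of float (longest path through it is 14).
Now Culture→Assay→Stain = 1+12+7 = 20 is longest, so the finish becomes 20 hours.
Change in finish: 20 − 15 = +5 hours.

5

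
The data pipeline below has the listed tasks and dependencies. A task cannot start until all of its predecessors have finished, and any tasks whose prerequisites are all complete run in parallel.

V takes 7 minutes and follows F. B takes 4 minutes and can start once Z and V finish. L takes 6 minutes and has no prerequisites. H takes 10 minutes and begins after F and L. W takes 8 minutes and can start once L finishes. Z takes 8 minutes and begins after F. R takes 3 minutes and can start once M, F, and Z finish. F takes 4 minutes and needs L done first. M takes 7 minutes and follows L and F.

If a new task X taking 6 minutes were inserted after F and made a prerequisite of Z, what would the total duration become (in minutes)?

Originally the job takes 22 minutes.
With X inserted, Z now waits for max(F, X).
New critical path: L→F→X→Z→B = 6+4+6+8+4 = 28 ⇒ 28 minutes.

28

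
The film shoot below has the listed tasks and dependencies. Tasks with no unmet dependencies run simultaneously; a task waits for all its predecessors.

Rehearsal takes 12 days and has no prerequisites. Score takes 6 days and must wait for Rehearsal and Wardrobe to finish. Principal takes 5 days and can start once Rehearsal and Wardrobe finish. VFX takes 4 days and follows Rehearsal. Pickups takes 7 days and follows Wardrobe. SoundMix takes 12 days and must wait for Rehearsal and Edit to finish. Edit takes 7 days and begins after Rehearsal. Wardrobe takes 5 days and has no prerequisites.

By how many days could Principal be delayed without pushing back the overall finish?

14

The longest chain is Rehearsal→Edit→SoundMix = 12+7+12 = 31; overall finish 31 days.
Principal finishes as early as 17 and must finish by 31.
Slack of Principal = 26 − 12 = 14 days.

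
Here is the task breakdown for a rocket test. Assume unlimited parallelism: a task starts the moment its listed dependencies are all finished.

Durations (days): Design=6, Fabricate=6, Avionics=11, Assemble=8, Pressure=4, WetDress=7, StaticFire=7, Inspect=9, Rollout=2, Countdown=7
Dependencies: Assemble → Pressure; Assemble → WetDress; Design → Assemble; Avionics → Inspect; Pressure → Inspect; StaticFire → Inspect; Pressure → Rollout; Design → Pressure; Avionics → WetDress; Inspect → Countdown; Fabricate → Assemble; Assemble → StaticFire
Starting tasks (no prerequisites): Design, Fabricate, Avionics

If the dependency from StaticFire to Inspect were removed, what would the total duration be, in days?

34

Before: longest chain Design→Assemble→StaticFire→Inspect→Countdown = 6+8+7+9+7 = 37, finish 37.
Without StaticFire→Inspect, Inspect's earliest start moves from 21 to 18.
The longest chain is now Design→Assemble→Pressure→Inspect→Countdown = 6+8+4+9+7 = 34, so the rocket test takes 34 days.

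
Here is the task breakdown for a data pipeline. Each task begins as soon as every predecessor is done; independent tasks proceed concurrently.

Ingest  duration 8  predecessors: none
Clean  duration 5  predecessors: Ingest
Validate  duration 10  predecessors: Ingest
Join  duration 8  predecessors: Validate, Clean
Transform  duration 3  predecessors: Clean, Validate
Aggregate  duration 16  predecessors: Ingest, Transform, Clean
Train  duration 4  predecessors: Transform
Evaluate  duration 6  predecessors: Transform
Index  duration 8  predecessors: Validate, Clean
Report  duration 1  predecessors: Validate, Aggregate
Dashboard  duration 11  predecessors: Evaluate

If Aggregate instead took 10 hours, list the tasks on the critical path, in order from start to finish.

Ingest, Validate, Transform, Evaluate, Dashboard

As given, the longest chain is Ingest→Validate→Transform→Aggregate→Report = 8+10+3+16+1 = 38, so the finish is 38 hours.
Aggregate is on the critical path; changing it to 10 makes that path 32 hours.
Now Ingest→Validate→Transform→Evaluate→Dashboard = 8+10+3+6+11 = 38 is longest, so the finish becomes 38 hours.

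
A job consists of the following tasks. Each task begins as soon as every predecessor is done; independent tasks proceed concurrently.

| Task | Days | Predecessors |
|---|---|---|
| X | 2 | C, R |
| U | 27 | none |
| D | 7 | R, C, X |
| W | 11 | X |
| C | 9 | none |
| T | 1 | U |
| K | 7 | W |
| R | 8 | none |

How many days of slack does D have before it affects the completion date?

The longest chain is C→X→W→K = 9+2+11+7 = 29; overall finish 29 days.
The longest chain containing D totals 18 days.
So D can slip 29 − 18 = 11 days.

11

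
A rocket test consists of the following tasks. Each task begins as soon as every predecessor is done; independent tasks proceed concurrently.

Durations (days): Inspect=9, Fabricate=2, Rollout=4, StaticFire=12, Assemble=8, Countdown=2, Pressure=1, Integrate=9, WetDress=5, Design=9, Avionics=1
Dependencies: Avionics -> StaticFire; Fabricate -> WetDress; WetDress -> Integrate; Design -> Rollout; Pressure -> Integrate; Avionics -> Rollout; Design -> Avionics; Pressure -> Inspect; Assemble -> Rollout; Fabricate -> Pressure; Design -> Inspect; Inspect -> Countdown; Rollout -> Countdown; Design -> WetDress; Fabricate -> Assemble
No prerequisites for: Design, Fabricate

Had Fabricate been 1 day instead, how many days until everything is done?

As given, the longest chain is Design→WetDress→Integrate = 9+5+9 = 23, so the finish is 23 days.
The longest path through Fabricate is only 16 days, so Fabricate has float 7.
No other chain overtakes it, so the finish is 23 days.

23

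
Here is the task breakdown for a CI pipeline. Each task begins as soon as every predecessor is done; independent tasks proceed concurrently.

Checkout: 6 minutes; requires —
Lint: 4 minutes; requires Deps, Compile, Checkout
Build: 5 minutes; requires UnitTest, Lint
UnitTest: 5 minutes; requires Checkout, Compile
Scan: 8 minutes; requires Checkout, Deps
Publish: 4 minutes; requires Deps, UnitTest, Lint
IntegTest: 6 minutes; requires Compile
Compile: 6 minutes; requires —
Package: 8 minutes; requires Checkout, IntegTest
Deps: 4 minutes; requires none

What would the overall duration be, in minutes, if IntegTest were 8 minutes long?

22

The binding path is Compile→IntegTest→Package = 6+6+8 = 20; finish at 20 minutes.
IntegTest is on the critical path; changing it to 8 makes that path 22 minutes.
The critical path is still Compile→IntegTest→Package; finish is now 22 minutes.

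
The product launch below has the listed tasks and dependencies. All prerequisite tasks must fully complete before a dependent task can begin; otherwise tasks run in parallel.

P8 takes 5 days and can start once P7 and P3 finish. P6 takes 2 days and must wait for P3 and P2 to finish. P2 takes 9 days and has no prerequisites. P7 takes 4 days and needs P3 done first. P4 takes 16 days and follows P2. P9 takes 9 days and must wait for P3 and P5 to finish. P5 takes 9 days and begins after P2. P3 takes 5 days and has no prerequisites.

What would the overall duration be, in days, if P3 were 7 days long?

27

Actual critical path: P2→P5→P9 = 9+9+9 = 27 ⇒ 27 days.
P3 has 13 days of float (longest path through it is 14).
The critical path is still P2→P5→P9; finish is now 27 days.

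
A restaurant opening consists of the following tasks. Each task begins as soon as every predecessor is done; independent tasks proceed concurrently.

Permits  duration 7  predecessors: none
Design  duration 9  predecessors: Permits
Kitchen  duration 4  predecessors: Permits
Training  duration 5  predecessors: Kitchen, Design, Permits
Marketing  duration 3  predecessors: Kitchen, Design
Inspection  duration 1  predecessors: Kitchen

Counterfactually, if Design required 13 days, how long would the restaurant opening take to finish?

25

Critical path before the change: Permits→Design→Training = 7+9+5 = 21 giving 21 days.
Since Design is critical, the +4 change carries straight to that chain (now 25 days).
That remains the longest chain; total 25 days.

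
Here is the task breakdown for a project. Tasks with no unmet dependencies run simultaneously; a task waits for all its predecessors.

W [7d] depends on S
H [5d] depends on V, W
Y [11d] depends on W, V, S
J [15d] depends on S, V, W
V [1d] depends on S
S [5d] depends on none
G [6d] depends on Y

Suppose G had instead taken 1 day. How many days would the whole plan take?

Baseline: S→W→Y→G = 5+7+11+6 = 29 → 29 days.
G lies on that path, so at 1 day the path becomes 24 days.
Now S→W→J = 5+7+15 = 27 is longest, so the finish becomes 27 days.

27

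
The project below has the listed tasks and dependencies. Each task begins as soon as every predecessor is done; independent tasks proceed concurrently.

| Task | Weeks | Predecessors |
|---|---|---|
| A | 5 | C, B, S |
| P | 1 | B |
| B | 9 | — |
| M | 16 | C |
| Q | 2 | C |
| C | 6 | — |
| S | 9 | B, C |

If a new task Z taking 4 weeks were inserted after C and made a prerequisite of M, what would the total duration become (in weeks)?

26

Originally the plan takes 23 weeks.
With Z inserted, M now waits for max(C, Z).
New critical path: C→Z→M = 6+4+16 = 26 ⇒ 26 weeks.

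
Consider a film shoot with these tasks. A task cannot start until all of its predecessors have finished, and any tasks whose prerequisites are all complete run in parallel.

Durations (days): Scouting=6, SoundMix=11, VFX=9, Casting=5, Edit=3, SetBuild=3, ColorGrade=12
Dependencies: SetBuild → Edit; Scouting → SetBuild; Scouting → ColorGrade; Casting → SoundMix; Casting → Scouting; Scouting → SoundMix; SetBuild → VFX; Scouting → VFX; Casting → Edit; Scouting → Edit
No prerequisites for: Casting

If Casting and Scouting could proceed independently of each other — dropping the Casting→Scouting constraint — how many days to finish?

18

Original critical path: Casting→Scouting→SetBuild→VFX = 5+6+3+9 = 23 ⇒ 23 days.
Without Casting→Scouting, Scouting's earliest start moves from 5 to 0.
New critical path: Scouting→SetBuild→VFX = 6+3+9 = 18 ⇒ 18 days.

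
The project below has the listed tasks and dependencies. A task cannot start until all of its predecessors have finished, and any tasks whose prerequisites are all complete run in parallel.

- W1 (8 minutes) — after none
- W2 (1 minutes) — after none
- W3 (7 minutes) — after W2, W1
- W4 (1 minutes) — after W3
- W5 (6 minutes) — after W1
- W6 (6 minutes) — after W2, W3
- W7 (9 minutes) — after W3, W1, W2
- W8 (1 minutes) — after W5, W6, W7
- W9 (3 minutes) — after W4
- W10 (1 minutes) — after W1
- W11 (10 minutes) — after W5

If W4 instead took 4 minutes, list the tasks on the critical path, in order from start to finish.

Critical path before the change: W1→W3→W7→W8 = 8+7+9+1 = 25 giving 25 minutes.
The longest path through W4 is only 19 minutes, so W4 has float 6.
The critical path is still W1→W3→W7→W8; finish is now 25 minutes.

W1, W3, W7, W8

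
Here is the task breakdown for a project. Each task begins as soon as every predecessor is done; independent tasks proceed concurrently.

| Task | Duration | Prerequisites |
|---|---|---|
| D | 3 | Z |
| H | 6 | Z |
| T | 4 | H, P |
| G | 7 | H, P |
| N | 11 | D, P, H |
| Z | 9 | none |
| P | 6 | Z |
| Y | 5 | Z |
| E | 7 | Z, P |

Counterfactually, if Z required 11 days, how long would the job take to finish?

28

As given, the longest chain is Z→P→N = 9+6+11 = 26, so the finish is 26 days.
Since Z is critical, the +2 change carries straight to that chain (now 28 days).
That remains the longest chain; total 28 days.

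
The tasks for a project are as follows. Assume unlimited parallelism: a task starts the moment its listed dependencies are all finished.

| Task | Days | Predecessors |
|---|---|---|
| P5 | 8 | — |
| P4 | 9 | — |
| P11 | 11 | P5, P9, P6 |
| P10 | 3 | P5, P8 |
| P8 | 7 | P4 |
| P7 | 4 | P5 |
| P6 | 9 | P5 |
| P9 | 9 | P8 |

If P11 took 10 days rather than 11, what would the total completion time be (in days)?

As given, the longest chain is P4→P8→P9→P11 = 9+7+9+11 = 36, so the finish is 36 days.
P11 is on the critical path; changing it to 10 makes that path 35 days.
That remains the longest chain; total 35 days.

35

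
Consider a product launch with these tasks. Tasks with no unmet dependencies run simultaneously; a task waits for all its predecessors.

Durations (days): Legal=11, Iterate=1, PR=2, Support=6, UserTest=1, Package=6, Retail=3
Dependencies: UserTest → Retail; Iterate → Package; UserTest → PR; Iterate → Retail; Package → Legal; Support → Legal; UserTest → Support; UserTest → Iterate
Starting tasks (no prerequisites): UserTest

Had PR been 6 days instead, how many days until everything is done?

19

As given, the longest chain is UserTest→Iterate→Package→Legal = 1+1+6+11 = 19, so the finish is 19 days.
The longest path through PR is only 3 days, so PR has float 16.
The critical path is still UserTest→Iterate→Package→Legal; finish is now 19 days.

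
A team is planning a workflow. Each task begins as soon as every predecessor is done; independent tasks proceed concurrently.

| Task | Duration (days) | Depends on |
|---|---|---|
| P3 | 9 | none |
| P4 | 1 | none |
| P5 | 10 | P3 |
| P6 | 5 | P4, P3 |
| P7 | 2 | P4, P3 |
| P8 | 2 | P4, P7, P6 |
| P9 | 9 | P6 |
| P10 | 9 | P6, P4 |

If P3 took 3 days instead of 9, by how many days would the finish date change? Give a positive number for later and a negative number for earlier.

-6

Actual critical path: P3→P6→P9 = 9+5+9 = 23 ⇒ 23 days.
Since P3 is critical, the -6 change carries straight to that chain (now 17 days).
That remains the longest chain; total 17 days.
Change in finish: 17 − 23 = -6 days.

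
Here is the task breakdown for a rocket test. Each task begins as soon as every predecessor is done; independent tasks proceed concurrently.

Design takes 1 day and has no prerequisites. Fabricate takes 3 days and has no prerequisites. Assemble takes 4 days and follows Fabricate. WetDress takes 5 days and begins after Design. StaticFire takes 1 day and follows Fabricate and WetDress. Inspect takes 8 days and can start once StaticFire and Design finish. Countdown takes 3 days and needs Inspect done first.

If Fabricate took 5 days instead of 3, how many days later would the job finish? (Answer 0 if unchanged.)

As given, the longest chain is Design→WetDress→StaticFire→Inspect→Countdown = 1+5+1+8+3 = 18, so the finish is 18 days.
Fabricate has 3 days of float (longest path through it is 15).
The critical path is still Design→WetDress→StaticFire→Inspect→Countdown; finish is now 18 days.
Change in finish: 18 − 18 = +0 days.

0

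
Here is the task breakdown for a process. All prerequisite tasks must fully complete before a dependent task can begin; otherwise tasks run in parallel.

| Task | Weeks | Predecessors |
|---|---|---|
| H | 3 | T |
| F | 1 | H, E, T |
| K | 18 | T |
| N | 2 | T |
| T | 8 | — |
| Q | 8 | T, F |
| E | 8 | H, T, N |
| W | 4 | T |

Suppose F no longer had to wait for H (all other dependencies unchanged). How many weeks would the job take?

28

Before: longest chain T→H→E→F→Q = 8+3+8+1+8 = 28, finish 28.
Dropping H→F doesn't change F's earliest start (19); another predecessor still binds.
New critical path: T→H→E→F→Q = 8+3+8+1+8 = 28 ⇒ 28 weeks.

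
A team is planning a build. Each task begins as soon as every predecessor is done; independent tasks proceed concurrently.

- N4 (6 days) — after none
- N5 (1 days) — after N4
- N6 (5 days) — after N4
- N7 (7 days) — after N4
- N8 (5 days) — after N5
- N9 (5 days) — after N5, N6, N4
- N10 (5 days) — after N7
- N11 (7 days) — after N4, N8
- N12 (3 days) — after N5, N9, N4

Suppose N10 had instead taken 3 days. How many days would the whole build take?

The binding path is N4→N5→N8→N11 = 6+1+5+7 = 19; finish at 19 days.
N10 has 1 day of float (longest path through it is 18).
That remains the longest chain; total 19 days.

19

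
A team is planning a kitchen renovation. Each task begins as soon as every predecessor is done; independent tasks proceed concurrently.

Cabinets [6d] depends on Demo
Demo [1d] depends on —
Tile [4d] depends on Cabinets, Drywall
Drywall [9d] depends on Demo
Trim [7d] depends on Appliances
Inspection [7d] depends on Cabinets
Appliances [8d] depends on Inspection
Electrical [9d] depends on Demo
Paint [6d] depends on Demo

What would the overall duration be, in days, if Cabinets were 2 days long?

25

Baseline: Demo→Cabinets→Inspection→Appliances→Trim = 1+6+7+8+7 = 29 → 29 days.
Since Cabinets is critical, the -4 change carries straight to that chain (now 25 days).
The critical path is still Demo→Cabinets→Inspection→Appliances→Trim; finish is now 25 days.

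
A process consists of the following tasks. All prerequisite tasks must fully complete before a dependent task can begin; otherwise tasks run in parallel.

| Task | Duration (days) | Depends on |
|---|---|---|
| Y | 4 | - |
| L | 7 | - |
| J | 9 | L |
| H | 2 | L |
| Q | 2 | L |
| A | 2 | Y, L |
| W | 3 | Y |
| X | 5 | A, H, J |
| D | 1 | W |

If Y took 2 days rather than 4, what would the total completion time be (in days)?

Critical path before the change: L→J→X = 7+9+5 = 21 giving 21 days.
Y has 10 days of float (longest path through it is 11).
That remains the longest chain; total 21 days.

21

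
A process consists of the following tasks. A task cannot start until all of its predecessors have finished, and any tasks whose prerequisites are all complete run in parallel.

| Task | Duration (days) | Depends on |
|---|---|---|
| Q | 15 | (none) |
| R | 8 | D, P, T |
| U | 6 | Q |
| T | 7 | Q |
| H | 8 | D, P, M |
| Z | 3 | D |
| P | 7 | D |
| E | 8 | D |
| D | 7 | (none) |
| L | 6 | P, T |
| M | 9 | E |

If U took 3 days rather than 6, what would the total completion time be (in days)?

Critical path before the change: D→E→M→H = 7+8+9+8 = 32 giving 32 days.
U has 11 days of float (longest path through it is 21).
No other chain overtakes it, so the finish is 32 days.

32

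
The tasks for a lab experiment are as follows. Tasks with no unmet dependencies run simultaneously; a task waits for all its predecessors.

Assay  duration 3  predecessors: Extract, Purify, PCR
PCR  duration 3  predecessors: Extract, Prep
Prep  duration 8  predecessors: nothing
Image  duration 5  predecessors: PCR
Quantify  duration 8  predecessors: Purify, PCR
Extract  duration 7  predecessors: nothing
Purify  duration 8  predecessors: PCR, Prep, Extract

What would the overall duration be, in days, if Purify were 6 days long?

25

Baseline: Prep→PCR→Purify→Quantify = 8+3+8+8 = 27 → 27 days.
Since Purify is critical, the -2 change carries straight to that chain (now 25 days).
The critical path is still Prep→PCR→Purify→Quantify; finish is now 25 days.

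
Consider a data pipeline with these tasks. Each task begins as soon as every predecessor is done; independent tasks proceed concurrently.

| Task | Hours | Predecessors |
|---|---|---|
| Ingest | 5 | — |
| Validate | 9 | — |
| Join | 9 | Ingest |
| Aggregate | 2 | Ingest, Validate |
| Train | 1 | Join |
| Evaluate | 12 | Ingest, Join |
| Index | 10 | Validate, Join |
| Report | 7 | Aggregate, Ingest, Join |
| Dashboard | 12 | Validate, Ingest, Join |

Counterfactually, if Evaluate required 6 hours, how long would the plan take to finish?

Baseline: Ingest→Join→Evaluate = 5+9+12 = 26 → 26 hours.
Since Evaluate is critical, the -6 change carries straight to that chain (now 20 hours).
Now Ingest→Join→Dashboard = 5+9+12 = 26 is longest, so the finish becomes 26 hours.

26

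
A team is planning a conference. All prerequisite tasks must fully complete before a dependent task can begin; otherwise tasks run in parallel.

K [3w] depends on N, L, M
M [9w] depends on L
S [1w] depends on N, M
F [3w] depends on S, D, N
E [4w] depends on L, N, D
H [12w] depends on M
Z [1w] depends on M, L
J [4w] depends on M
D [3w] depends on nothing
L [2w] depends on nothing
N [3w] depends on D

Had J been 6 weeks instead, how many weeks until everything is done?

23

As given, the longest chain is L→M→H = 2+9+12 = 23, so the finish is 23 weeks.
The longest path through J is only 15 weeks, so J has float 8.
The critical path is still L→M→H; finish is now 23 weeks.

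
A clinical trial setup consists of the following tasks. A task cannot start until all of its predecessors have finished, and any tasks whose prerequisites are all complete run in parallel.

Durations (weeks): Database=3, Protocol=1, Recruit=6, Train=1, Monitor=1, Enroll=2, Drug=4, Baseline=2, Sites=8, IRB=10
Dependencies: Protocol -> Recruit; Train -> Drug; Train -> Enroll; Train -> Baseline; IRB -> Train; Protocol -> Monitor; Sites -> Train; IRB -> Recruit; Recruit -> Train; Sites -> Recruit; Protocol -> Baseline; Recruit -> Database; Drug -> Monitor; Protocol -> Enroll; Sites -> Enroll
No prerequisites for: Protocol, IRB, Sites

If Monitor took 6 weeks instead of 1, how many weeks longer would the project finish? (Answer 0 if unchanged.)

5

The binding path is IRB→Recruit→Train→Drug→Monitor = 10+6+1+4+1 = 22; finish at 22 weeks.
Monitor is on the critical path; changing it to 6 makes that path 27 weeks.
No other chain overtakes it, so the finish is 27 weeks.
Change in finish: 27 − 22 = +5 weeks.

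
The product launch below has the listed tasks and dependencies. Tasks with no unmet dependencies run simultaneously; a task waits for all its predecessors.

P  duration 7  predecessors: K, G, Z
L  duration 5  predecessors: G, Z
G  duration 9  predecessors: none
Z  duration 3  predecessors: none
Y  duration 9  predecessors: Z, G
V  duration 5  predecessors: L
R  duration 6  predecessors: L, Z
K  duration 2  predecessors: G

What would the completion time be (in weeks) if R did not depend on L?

With the dependency in place, G→L→R = 9+5+6 = 20 sets the finish at 20 weeks.
Without L→R, R's earliest start moves from 14 to 3.
The longest chain is now G→L→V = 9+5+5 = 19, so the job takes 19 weeks.

19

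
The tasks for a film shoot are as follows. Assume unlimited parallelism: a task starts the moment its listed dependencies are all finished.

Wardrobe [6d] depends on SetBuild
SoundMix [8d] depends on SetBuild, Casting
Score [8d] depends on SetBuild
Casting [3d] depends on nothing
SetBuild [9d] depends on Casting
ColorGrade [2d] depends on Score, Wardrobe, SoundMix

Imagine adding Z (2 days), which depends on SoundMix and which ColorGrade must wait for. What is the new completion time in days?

24

Originally the schedule takes 22 days.
With Z inserted, ColorGrade now waits for max(Score, Wardrobe, SoundMix, Z).
New critical path: Casting→SetBuild→SoundMix→Z→ColorGrade = 3+9+8+2+2 = 24 ⇒ 24 days.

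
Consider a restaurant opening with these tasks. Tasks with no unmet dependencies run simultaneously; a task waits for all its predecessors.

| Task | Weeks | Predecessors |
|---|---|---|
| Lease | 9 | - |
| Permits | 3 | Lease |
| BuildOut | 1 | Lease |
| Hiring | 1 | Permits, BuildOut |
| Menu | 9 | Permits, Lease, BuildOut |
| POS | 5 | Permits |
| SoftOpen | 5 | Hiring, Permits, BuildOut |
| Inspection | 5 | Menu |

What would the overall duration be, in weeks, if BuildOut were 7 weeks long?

30

The binding path is Lease→Permits→Menu→Inspection = 9+3+9+5 = 26; finish at 26 weeks.
The longest path through BuildOut is only 24 weeks, so BuildOut has float 2.
The binding chain switches to Lease→BuildOut→Menu→Inspection = 9+7+9+5 = 30; finish 30 weeks.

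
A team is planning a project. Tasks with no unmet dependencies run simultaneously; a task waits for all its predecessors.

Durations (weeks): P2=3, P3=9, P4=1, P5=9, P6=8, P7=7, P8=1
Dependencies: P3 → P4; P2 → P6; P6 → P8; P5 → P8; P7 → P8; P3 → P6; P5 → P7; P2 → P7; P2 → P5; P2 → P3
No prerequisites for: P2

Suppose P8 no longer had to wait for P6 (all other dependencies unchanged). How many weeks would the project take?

20

With the dependency in place, P2→P3→P6→P8 = 3+9+8+1 = 21 sets the finish at 21 weeks.
Without P6→P8, P8's earliest start moves from 20 to 19.
The longest chain is now P2→P3→P6 = 3+9+8 = 20, so the project takes 20 weeks.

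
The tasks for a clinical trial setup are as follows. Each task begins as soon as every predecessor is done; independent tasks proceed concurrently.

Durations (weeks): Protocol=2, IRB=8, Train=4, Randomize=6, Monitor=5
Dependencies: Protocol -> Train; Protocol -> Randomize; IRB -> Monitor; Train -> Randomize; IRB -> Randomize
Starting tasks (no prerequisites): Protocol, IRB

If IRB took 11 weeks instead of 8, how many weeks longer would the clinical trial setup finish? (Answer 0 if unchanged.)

3

The binding path is IRB→Randomize = 8+6 = 14; finish at 14 weeks.
IRB is on the critical path; changing it to 11 makes that path 17 weeks.
That remains the longest chain; total 17 weeks.
Change in finish: 17 − 14 = +3 weeks.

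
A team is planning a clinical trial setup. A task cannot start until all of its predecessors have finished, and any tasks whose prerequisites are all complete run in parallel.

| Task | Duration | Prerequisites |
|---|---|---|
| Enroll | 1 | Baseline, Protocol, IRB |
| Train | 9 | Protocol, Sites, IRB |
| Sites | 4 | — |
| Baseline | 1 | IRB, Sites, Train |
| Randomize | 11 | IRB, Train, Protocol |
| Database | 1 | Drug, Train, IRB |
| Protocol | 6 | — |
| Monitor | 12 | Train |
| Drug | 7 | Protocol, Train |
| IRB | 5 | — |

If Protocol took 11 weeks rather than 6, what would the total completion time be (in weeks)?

Actual critical path: Protocol→Train→Monitor = 6+9+12 = 27 ⇒ 27 weeks.
Since Protocol is critical, the +5 change carries straight to that chain (now 32 weeks).
The critical path is still Protocol→Train→Monitor; finish is now 32 weeks.

32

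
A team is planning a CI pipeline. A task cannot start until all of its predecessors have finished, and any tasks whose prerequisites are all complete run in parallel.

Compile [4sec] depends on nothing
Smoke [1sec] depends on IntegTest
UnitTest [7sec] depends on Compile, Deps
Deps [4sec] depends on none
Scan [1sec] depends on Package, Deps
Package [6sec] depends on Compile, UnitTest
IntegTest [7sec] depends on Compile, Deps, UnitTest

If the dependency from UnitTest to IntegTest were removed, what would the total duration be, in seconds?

Original critical path: Deps→UnitTest→IntegTest→Smoke = 4+7+7+1 = 19 ⇒ 19 seconds.
Without UnitTest→IntegTest, IntegTest's earliest start moves from 11 to 4.
New critical path: Deps→UnitTest→Package→Scan = 4+7+6+1 = 18 ⇒ 18 seconds.

18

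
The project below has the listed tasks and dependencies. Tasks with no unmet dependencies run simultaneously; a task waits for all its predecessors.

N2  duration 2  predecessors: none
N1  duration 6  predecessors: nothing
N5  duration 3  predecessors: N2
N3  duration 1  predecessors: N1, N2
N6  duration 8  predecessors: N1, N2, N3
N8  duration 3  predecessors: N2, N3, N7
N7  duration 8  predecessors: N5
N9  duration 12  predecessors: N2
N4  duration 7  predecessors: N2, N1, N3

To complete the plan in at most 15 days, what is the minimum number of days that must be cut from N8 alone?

1

Current finish: 16 days; target: 15.
N8 is on every critical path, so each day cut from N8 cuts the finish by one (this holds down to a finish of 15).
Need 16 − 15 = 1 day off N8 → N8 becomes 2 days, finish becomes 15.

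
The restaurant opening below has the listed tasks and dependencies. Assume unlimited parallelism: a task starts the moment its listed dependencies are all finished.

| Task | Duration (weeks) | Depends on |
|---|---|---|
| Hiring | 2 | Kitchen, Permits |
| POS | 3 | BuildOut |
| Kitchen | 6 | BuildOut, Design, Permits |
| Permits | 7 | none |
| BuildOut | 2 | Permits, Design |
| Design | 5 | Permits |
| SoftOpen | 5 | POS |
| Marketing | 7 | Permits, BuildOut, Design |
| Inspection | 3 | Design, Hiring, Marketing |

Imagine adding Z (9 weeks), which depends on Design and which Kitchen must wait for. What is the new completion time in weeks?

Originally the job takes 25 weeks.
With Z inserted, Kitchen now waits for max(BuildOut, Design, Permits, Z).
New critical path: Permits→Design→Z→Kitchen→Hiring→Inspection = 7+5+9+6+2+3 = 32 ⇒ 32 weeks.

32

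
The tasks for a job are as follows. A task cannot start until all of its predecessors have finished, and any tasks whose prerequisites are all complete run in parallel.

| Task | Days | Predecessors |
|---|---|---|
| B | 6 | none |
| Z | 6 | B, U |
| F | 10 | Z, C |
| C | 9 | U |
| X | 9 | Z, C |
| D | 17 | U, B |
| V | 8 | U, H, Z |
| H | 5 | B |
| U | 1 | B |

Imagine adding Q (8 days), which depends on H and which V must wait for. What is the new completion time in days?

Originally the plan takes 26 days.
With Q inserted, V now waits for max(U, H, Z, Q).
New critical path: B→H→Q→V = 6+5+8+8 = 27 ⇒ 27 days.

27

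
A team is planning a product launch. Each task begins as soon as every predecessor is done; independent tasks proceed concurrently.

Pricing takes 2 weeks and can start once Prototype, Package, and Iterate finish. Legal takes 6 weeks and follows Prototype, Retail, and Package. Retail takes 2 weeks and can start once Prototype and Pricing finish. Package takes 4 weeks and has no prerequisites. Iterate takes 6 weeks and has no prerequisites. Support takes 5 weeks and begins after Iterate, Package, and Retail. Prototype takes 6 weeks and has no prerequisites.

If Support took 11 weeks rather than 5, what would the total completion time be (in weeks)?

Baseline: Prototype→Pricing→Retail→Legal = 6+2+2+6 = 16 → 16 weeks.
The longest path through Support is only 15 weeks, so Support has float 1.
The binding chain switches to Prototype→Pricing→Retail→Support = 6+2+2+11 = 21; finish 21 weeks.

21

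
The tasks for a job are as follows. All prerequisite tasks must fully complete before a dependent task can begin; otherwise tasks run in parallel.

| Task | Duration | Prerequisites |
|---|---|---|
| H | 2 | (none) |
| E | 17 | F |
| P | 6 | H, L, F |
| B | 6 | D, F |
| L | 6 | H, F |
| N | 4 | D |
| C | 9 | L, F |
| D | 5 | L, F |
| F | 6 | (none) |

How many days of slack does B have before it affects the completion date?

0

The longest chain is F→L→D→B = 6+6+5+6 = 23; overall finish 23 days.
B finishes as early as 23 and must finish by 23.
So B can slip 23 − 23 = 0 days.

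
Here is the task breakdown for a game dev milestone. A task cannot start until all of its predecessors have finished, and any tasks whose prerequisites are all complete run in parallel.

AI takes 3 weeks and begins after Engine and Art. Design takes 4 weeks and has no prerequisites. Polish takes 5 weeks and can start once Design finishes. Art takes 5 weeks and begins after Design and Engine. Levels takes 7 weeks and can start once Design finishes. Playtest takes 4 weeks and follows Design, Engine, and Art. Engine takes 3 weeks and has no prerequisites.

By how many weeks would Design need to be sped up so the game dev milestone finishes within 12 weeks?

Current finish: 13 weeks; target: 12.
Design is on every critical path, so each week cut from Design cuts the finish by one (this holds down to a finish of 12).
Need 13 − 12 = 1 week off Design → Design becomes 3 weeks, finish becomes 12.

1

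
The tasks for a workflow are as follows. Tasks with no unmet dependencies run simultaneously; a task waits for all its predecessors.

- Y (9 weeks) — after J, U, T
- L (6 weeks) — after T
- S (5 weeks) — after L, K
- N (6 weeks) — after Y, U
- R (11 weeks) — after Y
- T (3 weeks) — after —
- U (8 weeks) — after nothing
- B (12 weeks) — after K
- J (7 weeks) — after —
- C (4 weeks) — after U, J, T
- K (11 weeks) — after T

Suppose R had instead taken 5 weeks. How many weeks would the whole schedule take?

The binding path is U→Y→R = 8+9+11 = 28; finish at 28 weeks.
R lies on that path, so at 5 weeks the path becomes 22 weeks.
The binding chain switches to T→K→B = 3+11+12 = 26; finish 26 weeks.

26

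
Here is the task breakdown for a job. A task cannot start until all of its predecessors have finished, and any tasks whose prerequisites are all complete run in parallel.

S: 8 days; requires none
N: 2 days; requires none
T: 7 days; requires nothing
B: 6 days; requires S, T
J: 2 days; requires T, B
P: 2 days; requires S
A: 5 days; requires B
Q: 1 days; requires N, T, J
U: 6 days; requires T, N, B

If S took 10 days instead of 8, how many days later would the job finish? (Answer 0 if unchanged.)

2

The binding path is S→B→U = 8+6+6 = 20; finish at 20 days.
S lies on that path, so at 10 days the path becomes 22 days.
The critical path is still S→B→U; finish is now 22 days.
Change in finish: 22 − 20 = +2 days.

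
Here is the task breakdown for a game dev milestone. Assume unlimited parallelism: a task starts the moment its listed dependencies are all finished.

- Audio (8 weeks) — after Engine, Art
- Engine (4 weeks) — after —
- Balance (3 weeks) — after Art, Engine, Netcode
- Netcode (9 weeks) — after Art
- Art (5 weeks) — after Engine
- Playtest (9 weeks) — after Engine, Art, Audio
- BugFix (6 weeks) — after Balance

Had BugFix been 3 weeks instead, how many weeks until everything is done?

26

The binding path is Engine→Art→Netcode→Balance→BugFix = 4+5+9+3+6 = 27; finish at 27 weeks.
Since BugFix is critical, the -3 change carries straight to that chain (now 24 weeks).
New critical path: Engine→Art→Audio→Playtest = 4+5+8+9 = 26 ⇒ 26 weeks.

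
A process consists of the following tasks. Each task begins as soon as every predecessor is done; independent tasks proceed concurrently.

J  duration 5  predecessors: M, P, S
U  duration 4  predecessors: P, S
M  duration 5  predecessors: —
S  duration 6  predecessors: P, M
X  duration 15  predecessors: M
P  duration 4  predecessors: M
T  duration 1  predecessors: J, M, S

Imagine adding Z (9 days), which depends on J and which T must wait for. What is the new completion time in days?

Originally the plan takes 21 days.
With Z inserted, T now waits for max(J, M, S, Z).
New critical path: M→P→S→J→Z→T = 5+4+6+5+9+1 = 30 ⇒ 30 days.

30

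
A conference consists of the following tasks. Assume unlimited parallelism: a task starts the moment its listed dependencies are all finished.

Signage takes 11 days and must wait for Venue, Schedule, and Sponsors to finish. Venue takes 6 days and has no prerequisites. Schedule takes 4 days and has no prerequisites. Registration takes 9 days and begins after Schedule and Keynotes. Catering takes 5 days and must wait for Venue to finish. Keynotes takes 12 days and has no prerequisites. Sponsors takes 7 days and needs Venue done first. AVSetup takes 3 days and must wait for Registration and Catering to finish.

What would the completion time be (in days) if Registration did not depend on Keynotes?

With the dependency in place, Venue→Sponsors→Signage = 6+7+11 = 24 sets the finish at 24 days.
Without Keynotes→Registration, Registration's earliest start moves from 12 to 4.
New critical path: Venue→Sponsors→Signage = 6+7+11 = 24 ⇒ 24 days.

24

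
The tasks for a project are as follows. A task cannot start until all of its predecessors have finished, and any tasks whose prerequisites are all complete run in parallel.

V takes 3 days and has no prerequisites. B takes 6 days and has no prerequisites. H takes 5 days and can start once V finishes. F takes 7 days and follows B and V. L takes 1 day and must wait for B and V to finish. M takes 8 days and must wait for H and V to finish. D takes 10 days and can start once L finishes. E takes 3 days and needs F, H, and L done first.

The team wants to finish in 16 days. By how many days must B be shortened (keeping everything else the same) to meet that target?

Current finish: 17 days; target: 16.
B is on every critical path, so each day cut from B cuts the finish by one (this holds down to a finish of 16).
Need 17 − 16 = 1 day off B → B becomes 5 days, finish becomes 16.

1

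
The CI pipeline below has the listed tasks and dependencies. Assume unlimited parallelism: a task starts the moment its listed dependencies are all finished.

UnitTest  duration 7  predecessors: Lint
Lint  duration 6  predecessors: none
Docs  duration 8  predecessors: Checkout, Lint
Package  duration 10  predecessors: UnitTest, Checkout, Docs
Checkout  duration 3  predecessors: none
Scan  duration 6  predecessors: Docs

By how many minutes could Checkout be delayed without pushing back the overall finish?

Lint→Docs→Package = 6+8+10 = 24 sets the makespan at 24 minutes.
Checkout finishes as early as 3 and must finish by 6.
Slack of Checkout = 3 − 0 = 3 minutes.

3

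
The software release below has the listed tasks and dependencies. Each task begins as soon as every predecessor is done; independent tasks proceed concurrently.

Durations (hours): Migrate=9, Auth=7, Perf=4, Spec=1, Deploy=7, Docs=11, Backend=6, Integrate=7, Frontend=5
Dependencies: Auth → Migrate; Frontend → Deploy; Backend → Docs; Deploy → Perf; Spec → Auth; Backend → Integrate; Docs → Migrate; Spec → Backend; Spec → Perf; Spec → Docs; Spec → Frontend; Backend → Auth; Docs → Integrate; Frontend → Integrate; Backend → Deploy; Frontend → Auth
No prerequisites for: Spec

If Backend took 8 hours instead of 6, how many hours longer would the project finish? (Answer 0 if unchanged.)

2

Critical path before the change: Spec→Backend→Docs→Migrate = 1+6+11+9 = 27 giving 27 hours.
Backend is on the critical path; changing it to 8 makes that path 29 hours.
That remains the longest chain; total 29 hours.
Change in finish: 29 − 27 = +2 hours.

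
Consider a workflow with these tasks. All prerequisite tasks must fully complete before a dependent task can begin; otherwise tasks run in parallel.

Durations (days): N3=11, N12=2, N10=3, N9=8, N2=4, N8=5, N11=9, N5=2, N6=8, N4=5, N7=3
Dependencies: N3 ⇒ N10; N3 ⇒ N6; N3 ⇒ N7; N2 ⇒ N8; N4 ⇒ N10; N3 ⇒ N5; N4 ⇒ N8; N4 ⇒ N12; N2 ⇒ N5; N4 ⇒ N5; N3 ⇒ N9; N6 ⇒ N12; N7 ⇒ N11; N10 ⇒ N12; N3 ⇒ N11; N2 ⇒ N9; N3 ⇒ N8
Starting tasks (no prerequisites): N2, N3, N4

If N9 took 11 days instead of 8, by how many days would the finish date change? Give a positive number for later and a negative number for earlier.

0

The binding path is N3→N7→N11 = 11+3+9 = 23; finish at 23 days.
N9 has 4 days of float (longest path through it is 19).
The critical path is still N3→N7→N11; finish is now 23 days.
Change in finish: 23 − 23 = +0 days.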